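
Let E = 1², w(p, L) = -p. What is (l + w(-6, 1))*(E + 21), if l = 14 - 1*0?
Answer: 440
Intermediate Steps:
l = 14 (l = 14 + 0 = 14)
E = 1
(l + w(-6, 1))*(E + 21) = (14 - 1*(-6))*(1 + 21) = (14 + 6)*22 = 20*22 = 440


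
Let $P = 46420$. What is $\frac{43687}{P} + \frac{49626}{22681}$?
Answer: $\frac{3294503767}{1052852020} \approx 3.1291$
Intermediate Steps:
$\frac{43687}{P} + \frac{49626}{22681} = \frac{43687}{46420} + \frac{49626}{22681} = \frac{3294503767}{1052852020}$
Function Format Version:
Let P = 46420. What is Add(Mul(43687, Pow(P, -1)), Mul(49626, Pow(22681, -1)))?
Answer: Rational(3294503767, 1052852020) ≈ 3.1291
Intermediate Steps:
Add(Mul(43687, Pow(P, -1)), Mul(49626, Pow(22681, -1))) = Add(Mul(43687, Pow(46420, -1)), Mul(49626, Pow(22681, -1))) = Add(Mul(43687, Rational(1, 46420)), Mul(49626, Rational(1, 22681))) = Add(Rational(43687, 46420), Rational(49626, 22681)) = Rational(3294503767, 1052852020)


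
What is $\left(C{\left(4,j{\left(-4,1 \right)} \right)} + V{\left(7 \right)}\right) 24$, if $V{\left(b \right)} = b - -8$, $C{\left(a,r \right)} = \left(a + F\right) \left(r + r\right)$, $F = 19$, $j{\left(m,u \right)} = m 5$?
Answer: $-21720$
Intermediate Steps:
$j{\left(m,u \right)} = 5 m$
$C{\left(a,r \right)} = 2 r \left(19 + a\right)$ ($C{\left(a,r \right)} = \left(a + 19\right) \left(r + r\right) = \left(19 + a\right) 2 r = 2 r \left(19 + a\right)$)
$V{\left(b \right)} = 8 + b$ ($V{\left(b \right)} = b + 8 = 8 + b$)
$\left(C{\left(4,j{\left(-4,1 \right)} \right)} + V{\left(7 \right)}\right) 24 = \left(2 \cdot 5 \left(-4\right) \left(19 + 4\right) + \left(8 + 7\right)\right) 24 = \left(2 \left(-20\right) 23 + 15\right) 24 = \left(-920 + 15\right) 24 = \left(-905\right) 24 = -21720$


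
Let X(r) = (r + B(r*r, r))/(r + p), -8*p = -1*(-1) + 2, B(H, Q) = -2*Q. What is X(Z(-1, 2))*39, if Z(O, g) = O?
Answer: -312/11 ≈ -28.364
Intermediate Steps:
p = -3/8 (p = -(-1*(-1) + 2)/8 = -(1 + 2)/8 = -1/8*3 = -3/8 ≈ -0.37500)
X(r) = -r/(-3/8 + r) (X(r) = (r - 2*r)/(r - 3/8) = (-r)/(-3/8 + r) = -r/(-3/8 + r))
X(Z(-1, 2))*39 = -8*(-1)/(-3 + 8*(-1))*39 = -8*(-1)/(-3 - 8)*39 = -8*(-1)/(-11)*39 = -8*(-1)*(-1/11)*39 = -8/11*39 = -312/11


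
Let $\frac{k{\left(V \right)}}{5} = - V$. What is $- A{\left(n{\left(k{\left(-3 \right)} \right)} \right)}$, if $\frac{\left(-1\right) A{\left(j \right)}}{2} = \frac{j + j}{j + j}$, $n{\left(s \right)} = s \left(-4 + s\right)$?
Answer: $2$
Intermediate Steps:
$k{\left(V \right)} = - 5 V$ ($k{\left(V \right)} = 5 \left(- V\right) = - 5 V$)
$A{\left(j \right)} = -2$ ($A{\left(j \right)} = - 2 \frac{j + j}{j + j} = - 2 \frac{2 j}{2 j} = - 2 \cdot 2 j \frac{1}{2 j} = \left(-2\right) 1 = -2$)
$- A{\left(n{\left(k{\left(-3 \right)} \right)} \right)} = \left(-1\right) \left(-2\right) = 2$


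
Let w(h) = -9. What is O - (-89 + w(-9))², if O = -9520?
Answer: -19124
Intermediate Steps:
O - (-89 + w(-9))² = -9520 - (-89 - 9)² = -9520 - 1*(-98)² = -9520 - 1*9604 = -9520 - 9604 = -19124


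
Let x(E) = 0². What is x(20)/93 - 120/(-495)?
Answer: 8/33 ≈ 0.24242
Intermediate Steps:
x(E) = 0
x(20)/93 - 120/(-495) = 0/93 - 120/(-495) = 0*(1/93) - 120*(-1/495) = 0 + 8/33 = 8/33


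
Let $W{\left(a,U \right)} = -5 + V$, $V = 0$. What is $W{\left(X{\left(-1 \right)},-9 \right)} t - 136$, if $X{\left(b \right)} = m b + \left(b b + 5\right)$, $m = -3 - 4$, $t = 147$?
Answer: $-871$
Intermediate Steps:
$m = -7$
$X{\left(b \right)} = 5 + b^{2} - 7 b$ ($X{\left(b \right)} = - 7 b + \left(b b + 5\right) = - 7 b + \left(b^{2} + 5\right) = - 7 b + \left(5 + b^{2}\right) = 5 + b^{2} - 7 b$)
$W{\left(a,U \right)} = -5$ ($W{\left(a,U \right)} = -5 + 0 = -5$)
$W{\left(X{\left(-1 \right)},-9 \right)} t - 136 = \left(-5\right) 147 - 136 = -735 - 136 = -871$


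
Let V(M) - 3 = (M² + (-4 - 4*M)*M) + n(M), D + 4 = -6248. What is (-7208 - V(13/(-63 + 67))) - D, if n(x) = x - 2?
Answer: -14649/16 ≈ -915.56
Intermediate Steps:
n(x) = -2 + x
D = -6252 (D = -4 - 6248 = -6252)
V(M) = 1 + M + M² + M*(-4 - 4*M) (V(M) = 3 + ((M² + (-4 - 4*M)*M) + (-2 + M)) = 3 + ((M² + M*(-4 - 4*M)) + (-2 + M)) = 3 + (-2 + M + M² + M*(-4 - 4*M)) = 1 + M + M² + M*(-4 - 4*M))
(-7208 - V(13/(-63 + 67))) - D = (-7208 - (1 - 39/(-63 + 67) - 3*169/(-63 + 67)²)) - 1*(-6252) = (-7208 - (1 - 39/4 - 3*(13/4)²)) + 6252 = (-7208 - (1 - 39/4 - 3*(13*(¼))²)) + 6252 = (-7208 - (1 - 3*13/4 - 3*(13/4)²)) + 6252 = (-7208 - (1 - 39/4 - 3*169/16)) + 6252 = (-7208 - (1 - 39/4 - 507/16)) + 6252 = (-7208 - 1*(-647/16)) + 6252 = (-7208 + 647/16) + 6252 = -114681/16 + 6252 = -14649/16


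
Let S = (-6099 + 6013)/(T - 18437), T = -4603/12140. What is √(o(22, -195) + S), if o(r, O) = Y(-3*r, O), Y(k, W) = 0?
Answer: 2*√58421811660830/223829783 ≈ 0.068297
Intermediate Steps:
T = -4603/12140 (T = -4603*1/12140 = -4603/12140 ≈ -0.37916)
o(r, O) = 0
S = 1044040/223829783 (S = (-6099 + 6013)/(-4603/12140 - 18437) = -86/(-223829783/12140) = -86*(-12140/223829783) = 1044040/223829783 ≈ 0.0046644)
√(o(22, -195) + S) = √(0 + 1044040/223829783) = √(1044040/223829783) = 2*√58421811660830/223829783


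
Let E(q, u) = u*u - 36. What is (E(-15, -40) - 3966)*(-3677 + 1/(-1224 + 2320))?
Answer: 4840019191/548 ≈ 8.8321e+6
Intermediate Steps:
E(q, u) = -36 + u² (E(q, u) = u² - 36 = -36 + u²)
(E(-15, -40) - 3966)*(-3677 + 1/(-1224 + 2320)) = ((-36 + (-40)²) - 3966)*(-3677 + 1/(-1224 + 2320)) = ((-36 + 1600) - 3966)*(-3677 + 1/1096) = (1564 - 3966)*(-3677 + 1/1096) = -2402*(-4029991/1096) = 4840019191/548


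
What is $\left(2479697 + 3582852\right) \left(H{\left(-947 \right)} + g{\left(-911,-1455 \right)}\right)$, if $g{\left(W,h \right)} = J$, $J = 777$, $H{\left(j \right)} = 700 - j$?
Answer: $14695618776$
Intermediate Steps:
$g{\left(W,h \right)} = 777$
$\left(2479697 + 3582852\right) \left(H{\left(-947 \right)} + g{\left(-911,-1455 \right)}\right) = \left(2479697 + 3582852\right) \left(\left(700 - -947\right) + 777\right) = 6062549 \left(\left(700 + 947\right) + 777\right) = 6062549 \left(1647 + 777\right) = 6062549 \cdot 2424 = 14695618776$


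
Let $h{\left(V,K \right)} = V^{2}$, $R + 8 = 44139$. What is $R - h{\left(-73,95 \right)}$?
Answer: $38802$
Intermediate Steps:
$R = 44131$ ($R = -8 + 44139 = 44131$)
$R - h{\left(-73,95 \right)} = 44131 - \left(-73\right)^{2} = 44131 - 5329 = 38802$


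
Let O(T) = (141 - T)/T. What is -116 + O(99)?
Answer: -3814/33 ≈ -115.58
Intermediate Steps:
O(T) = (141 - T)/T
-116 + O(99) = -116 + (141 - 1*99)/99 = -116 + (141 - 99)/99 = -116 + (1/99)*42 = -116 + 14/33 = -3814/33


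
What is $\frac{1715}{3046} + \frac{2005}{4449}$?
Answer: $\frac{13737265}{13551654} \approx 1.0137$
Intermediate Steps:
$\frac{1715}{3046} + \frac{2005}{4449} = \frac{13737265}{13551654}$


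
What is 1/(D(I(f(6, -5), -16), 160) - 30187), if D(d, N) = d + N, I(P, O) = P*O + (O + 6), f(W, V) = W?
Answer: -1/30133 ≈ -3.3186e-5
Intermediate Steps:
I(P, O) = 6 + O + O*P (I(P, O) = O*P + (6 + O) = 6 + O + O*P)
D(d, N) = N + d
1/(D(I(f(6, -5), -16), 160) - 30187) = 1/((160 + (6 - 16 - 16*6)) - 30187) = 1/((160 + (6 - 16 - 96)) - 30187) = 1/((160 - 106) - 30187) = 1/(54 - 30187) = 1/(-30133) = -1/30133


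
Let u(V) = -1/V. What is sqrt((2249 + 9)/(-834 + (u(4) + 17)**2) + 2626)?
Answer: 3*sqrt(22843048690)/8855 ≈ 51.205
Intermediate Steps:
sqrt((2249 + 9)/(-834 + (u(4) + 17)**2) + 2626) = sqrt((2249 + 9)/(-834 + (-1/4 + 17)**2) + 2626) = sqrt(2258/(-834 + (-1*1/4 + 17)**2) + 2626) = sqrt(2258/(-834 + (-1/4 + 17)**2) + 2626) = sqrt(2258/(-834 + (67/4)**2) + 2626) = sqrt(2258/(-834 + 4489/16) + 2626) = sqrt(2258/(-8855/16) + 2626) = sqrt(2258*(-16/8855) + 2626) = sqrt(-36128/8855 + 2626) = sqrt(23217102/8855) = 3*sqrt(22843048690)/8855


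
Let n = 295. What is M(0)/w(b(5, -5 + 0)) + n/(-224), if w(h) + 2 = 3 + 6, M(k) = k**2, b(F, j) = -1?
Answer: -295/224 ≈ -1.3170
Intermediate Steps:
w(h) = 7 (w(h) = -2 + (3 + 6) = -2 + 9 = 7)
M(0)/w(b(5, -5 + 0)) + n/(-224) = 0**2/7 + 295/(-224) = 0*(1/7) + 295*(-1/224) = 0 - 295/224 = -295/224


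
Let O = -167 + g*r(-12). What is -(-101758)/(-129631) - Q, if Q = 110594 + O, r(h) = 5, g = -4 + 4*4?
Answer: -14322642055/129631 ≈ -1.1049e+5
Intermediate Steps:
g = 12 (g = -4 + 16 = 12)
O = -107 (O = -167 + 12*5 = -167 + 60 = -107)
Q = 110487 (Q = 110594 - 107 = 110487)
-(-101758)/(-129631) - Q = -(-101758)/(-129631) - 1*110487 = -(-101758)*(-1)/129631 - 110487 = -1*101758/129631 - 110487 = -101758/129631 - 110487 = -14322642055/129631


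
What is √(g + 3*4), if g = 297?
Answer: √309 ≈ 17.578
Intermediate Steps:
√(g + 3*4) = √(297 + 3*4) = √(297 + 12) = √309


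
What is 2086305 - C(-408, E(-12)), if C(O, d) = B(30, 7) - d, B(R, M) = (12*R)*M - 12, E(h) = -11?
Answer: 2083786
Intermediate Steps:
B(R, M) = -12 + 12*M*R (B(R, M) = 12*M*R - 12 = -12 + 12*M*R)
C(O, d) = 2508 - d (C(O, d) = (-12 + 12*7*30) - d = (-12 + 2520) - d = 2508 - d)
2086305 - C(-408, E(-12)) = 2086305 - (2508 - 1*(-11)) = 2086305 - (2508 + 11) = 2086305 - 1*2519 = 2086305 - 2519 = 2083786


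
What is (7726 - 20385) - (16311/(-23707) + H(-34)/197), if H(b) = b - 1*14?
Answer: -59116710658/4670279 ≈ -12658.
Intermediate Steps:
H(b) = -14 + b (H(b) = b - 14 = -14 + b)
(7726 - 20385) - (16311/(-23707) + H(-34)/197) = (7726 - 20385) - (16311/(-23707) + (-14 - 34)/197) = -12659 - (16311*(-1/23707) - 48*1/197) = -12659 - (-16311/23707 - 48/197) = -12659 - 1*(-4351203/4670279) = -12659 + 4351203/4670279 = -59116710658/4670279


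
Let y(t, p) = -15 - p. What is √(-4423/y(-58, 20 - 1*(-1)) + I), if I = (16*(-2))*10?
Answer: I*√7097/6 ≈ 14.041*I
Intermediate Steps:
I = -320 (I = -32*10 = -320)
√(-4423/y(-58, 20 - 1*(-1)) + I) = √(-4423/(-15 - (20 - 1*(-1))) - 320) = √(-4423/(-15 - (20 + 1)) - 320) = √(-4423/(-15 - 1*21) - 320) = √(-4423/(-15 - 21) - 320) = √(-4423/(-36) - 320) = √(-4423*(-1/36) - 320) = √(4423/36 - 320) = √(-7097/36) = I*√7097/6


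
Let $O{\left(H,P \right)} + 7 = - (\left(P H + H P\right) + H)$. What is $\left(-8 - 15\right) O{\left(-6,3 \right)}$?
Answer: $-805$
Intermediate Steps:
$O{\left(H,P \right)} = -7 - H - 2 H P$ ($O{\left(H,P \right)} = -7 - \left(\left(P H + H P\right) + H\right) = -7 - \left(\left(H P + H P\right) + H\right) = -7 - \left(2 H P + H\right) = -7 - \left(H + 2 H P\right) = -7 - H - 2 H P$)
$\left(-8 - 15\right) O{\left(-6,3 \right)} = \left(-8 - 15\right) \left(-7 - -6 - \left(-12\right) 3\right) = - 23 \left(-7 + 6 + 36\right) = \left(-23\right) 35 = -805$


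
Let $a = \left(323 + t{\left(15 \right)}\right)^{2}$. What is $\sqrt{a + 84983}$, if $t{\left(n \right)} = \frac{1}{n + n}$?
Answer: $\frac{\sqrt{170400181}}{30} \approx 435.12$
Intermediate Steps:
$t{\left(n \right)} = \frac{1}{2 n}$
$a = \frac{93915481}{900}$ ($a = \left(323 + \frac{1}{2 \cdot 15}\right)^{2} = \left(323 + \frac{1}{2} \cdot \frac{1}{15}\right)^{2} = \left(323 + \frac{1}{30}\right)^{2} = \left(\frac{9691}{30}\right)^{2} = \frac{93915481}{900} \approx 1.0435 \cdot 10^{5}$)
$\sqrt{a + 84983} = \sqrt{\frac{93915481}{900} + 84983} = \sqrt{\frac{170400181}{900}} = \frac{\sqrt{170400181}}{30}$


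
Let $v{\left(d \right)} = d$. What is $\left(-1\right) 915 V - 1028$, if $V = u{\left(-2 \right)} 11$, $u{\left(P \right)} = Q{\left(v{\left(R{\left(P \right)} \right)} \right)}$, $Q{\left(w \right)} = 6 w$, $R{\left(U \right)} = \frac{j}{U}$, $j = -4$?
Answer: $-121808$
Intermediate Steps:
$R{\left(U \right)} = - \frac{4}{U}$
$u{\left(P \right)} = - \frac{24}{P}$ ($u{\left(P \right)} = 6 \left(- \frac{4}{P}\right) = - \frac{24}{P}$)
$V = 132$ ($V = - \frac{24}{-2} \cdot 11 = \left(-24\right) \left(- \frac{1}{2}\right) 11 = 12 \cdot 11 = 132$)
$\left(-1\right) 915 V - 1028 = \left(-1\right) 915 \cdot 132 - 1028 = \left(-915\right) 132 - 1028 = -120780 - 1028 = -121808$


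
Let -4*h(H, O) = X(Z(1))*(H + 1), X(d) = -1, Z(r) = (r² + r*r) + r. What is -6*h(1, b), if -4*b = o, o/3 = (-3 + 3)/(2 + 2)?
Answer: -3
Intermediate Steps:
Z(r) = r + 2*r² (Z(r) = (r² + r²) + r = 2*r² + r = r + 2*r²)
o = 0 (o = 3*((-3 + 3)/(2 + 2)) = 3*(0/4) = 3*(0*(¼)) = 3*0 = 0)
b = 0 (b = -¼*0 = 0)
h(H, O) = ¼ + H/4 (h(H, O) = -(-1)*(H + 1)/4 = -(-1)*(1 + H)/4 = -(-1 - H)/4 = ¼ + H/4)
-6*h(1, b) = -6*(¼ + (¼)*1) = -6*(¼ + ¼) = -6*½ = -3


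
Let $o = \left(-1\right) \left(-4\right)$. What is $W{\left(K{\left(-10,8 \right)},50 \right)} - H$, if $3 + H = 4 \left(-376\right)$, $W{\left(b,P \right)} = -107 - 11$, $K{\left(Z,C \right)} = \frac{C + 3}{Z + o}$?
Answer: $1389$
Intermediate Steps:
$o = 4$
$K{\left(Z,C \right)} = \frac{3 + C}{4 + Z}$ ($K{\left(Z,C \right)} = \frac{C + 3}{Z + 4} = \frac{3 + C}{4 + Z}$)
$W{\left(b,P \right)} = -118$
$H = -1507$ ($H = -3 + 4 \left(-376\right) = -3 - 1504 = -1507$)
$W{\left(K{\left(-10,8 \right)},50 \right)} - H = -118 - -1507 = -118 + 1507 = 1389$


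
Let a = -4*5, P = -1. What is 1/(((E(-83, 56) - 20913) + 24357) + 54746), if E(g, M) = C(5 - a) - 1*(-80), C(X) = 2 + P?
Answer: 1/58271 ≈ 1.7161e-5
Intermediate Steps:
a = -20
C(X) = 1 (C(X) = 2 - 1 = 1)
E(g, M) = 81 (E(g, M) = 1 - 1*(-80) = 1 + 80 = 81)
1/(((E(-83, 56) - 20913) + 24357) + 54746) = 1/(((81 - 20913) + 24357) + 54746) = 1/((-20832 + 24357) + 54746) = 1/(3525 + 54746) = 1/58271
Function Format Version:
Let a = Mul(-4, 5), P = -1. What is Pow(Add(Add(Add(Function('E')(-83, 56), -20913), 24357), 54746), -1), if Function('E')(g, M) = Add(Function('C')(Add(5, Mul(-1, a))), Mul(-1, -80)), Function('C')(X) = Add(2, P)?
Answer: Rational(1, 58271) ≈ 1.7161e-5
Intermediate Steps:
a = -20
Function('C')(X) = 1 (Function('C')(X) = Add(2, -1) = 1)
Function('E')(g, M) = 81 (Function('E')(g, M) = Add(1, Mul(-1, -80)) = Add(1, 80) = 81)
Pow(Add(Add(Add(Function('E')(-83, 56), -20913), 24357), 54746), -1) = Pow(Add(Add(Add(81, -20913), 24357), 54746), -1) = Pow(Add(Add(-20832, 24357), 54746), -1) = Pow(Add(3525, 54746), -1) = Pow(58271, -1) = Rational(1, 58271)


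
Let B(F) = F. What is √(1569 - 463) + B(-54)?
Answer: -54 + √1106 ≈ -20.743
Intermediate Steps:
√(1569 - 463) + B(-54) = √(1569 - 463) - 54 = √1106 - 54 = -54 + √1106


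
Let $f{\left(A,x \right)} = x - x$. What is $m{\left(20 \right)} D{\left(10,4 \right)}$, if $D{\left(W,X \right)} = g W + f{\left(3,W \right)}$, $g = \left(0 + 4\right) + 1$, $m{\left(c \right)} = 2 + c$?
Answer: $1100$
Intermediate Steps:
$f{\left(A,x \right)} = 0$
$g = 5$ ($g = 4 + 1 = 5$)
$D{\left(W,X \right)} = 5 W$ ($D{\left(W,X \right)} = 5 W + 0 = 5 W$)
$m{\left(20 \right)} D{\left(10,4 \right)} = \left(2 + 20\right) 5 \cdot 10 = 22 \cdot 50 = 1100$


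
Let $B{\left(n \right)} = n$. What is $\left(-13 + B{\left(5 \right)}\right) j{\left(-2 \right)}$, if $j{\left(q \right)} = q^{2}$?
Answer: $-32$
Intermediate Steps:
$\left(-13 + B{\left(5 \right)}\right) j{\left(-2 \right)} = \left(-13 + 5\right) \left(-2\right)^{2} = \left(-8\right) 4 = -32$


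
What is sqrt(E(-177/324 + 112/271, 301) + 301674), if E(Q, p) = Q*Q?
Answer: 5*sqrt(10336749489793)/29268 ≈ 549.25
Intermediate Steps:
E(Q, p) = Q**2
sqrt(E(-177/324 + 112/271, 301) + 301674) = sqrt((-177/324 + 112/271)**2 + 301674) = sqrt((-177*1/324 + 112*(1/271))**2 + 301674) = sqrt((-59/108 + 112/271)**2 + 301674) = sqrt((-3893/29268)**2 + 301674) = sqrt(15155449/856615824 + 301674) = sqrt(258418737244825/856615824) = 5*sqrt(10336749489793)/29268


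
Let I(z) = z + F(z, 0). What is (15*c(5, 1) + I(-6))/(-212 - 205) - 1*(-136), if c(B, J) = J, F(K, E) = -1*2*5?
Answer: 56713/417 ≈ 136.00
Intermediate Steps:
F(K, E) = -10 (F(K, E) = -2*5 = -10)
I(z) = -10 + z (I(z) = z - 10 = -10 + z)
(15*c(5, 1) + I(-6))/(-212 - 205) - 1*(-136) = (15*1 + (-10 - 6))/(-212 - 205) - 1*(-136) = (15 - 16)/(-417) + 136 = -1*(-1/417) + 136 = 1/417 + 136 = 56713/417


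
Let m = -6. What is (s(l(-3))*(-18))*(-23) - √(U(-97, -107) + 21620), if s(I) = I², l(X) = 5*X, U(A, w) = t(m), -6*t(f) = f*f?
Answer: 93150 - √21614 ≈ 93003.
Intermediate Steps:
t(f) = -f²/6 (t(f) = -f*f/6 = -f²/6)
U(A, w) = -6 (U(A, w) = -⅙*(-6)² = -⅙*36 = -6)
(s(l(-3))*(-18))*(-23) - √(U(-97, -107) + 21620) = ((5*(-3))²*(-18))*(-23) - √(-6 + 21620) = ((-15)²*(-18))*(-23) - √21614 = (225*(-18))*(-23) - √21614 = -4050*(-23) - √21614 = 93150 - √21614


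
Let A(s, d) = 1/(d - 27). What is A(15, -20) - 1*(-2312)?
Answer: 108663/47 ≈ 2312.0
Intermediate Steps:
A(s, d) = 1/(-27 + d)
A(15, -20) - 1*(-2312) = 1/(-27 - 20) - 1*(-2312) = 1/(-47) + 2312 = -1/47 + 2312 = 108663/47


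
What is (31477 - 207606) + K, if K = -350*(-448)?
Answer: -19329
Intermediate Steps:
K = 156800
(31477 - 207606) + K = (31477 - 207606) + 156800 = -176129 + 156800 = -19329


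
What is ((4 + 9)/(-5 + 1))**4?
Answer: 28561/256 ≈ 111.57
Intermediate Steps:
((4 + 9)/(-5 + 1))**4 = (13/(-4))**4 = (13*(-1/4))**4 = (-13/4)**4 = 28561/256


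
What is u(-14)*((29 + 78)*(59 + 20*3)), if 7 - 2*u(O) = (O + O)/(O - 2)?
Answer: 267393/8 ≈ 33424.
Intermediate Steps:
u(O) = 7/2 - O/(-2 + O) (u(O) = 7/2 - (O + O)/(2*(O - 2)) = 7/2 - 2*O/(2*(-2 + O)) = 7/2 - O/(-2 + O))
u(-14)*((29 + 78)*(59 + 20*3)) = ((-14 + 5*(-14))/(2*(-2 - 14)))*((29 + 78)*(59 + 20*3)) = ((½)*(-14 - 70)/(-16))*(107*(59 + 60)) = ((½)*(-1/16)*(-84))*(107*119) = (21/8)*12733 = 267393/8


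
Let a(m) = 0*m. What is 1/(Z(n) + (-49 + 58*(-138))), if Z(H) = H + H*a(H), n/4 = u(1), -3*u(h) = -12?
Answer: -1/8037 ≈ -0.00012442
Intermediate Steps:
a(m) = 0
u(h) = 4 (u(h) = -1/3*(-12) = 4)
n = 16 (n = 4*4 = 16)
Z(H) = H (Z(H) = H + H*0 = H + 0 = H)
1/(Z(n) + (-49 + 58*(-138))) = 1/(16 + (-49 + 58*(-138))) = 1/(16 + (-49 - 8004)) = 1/(16 - 8053) = 1/(-8037) = -1/8037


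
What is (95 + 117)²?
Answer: 44944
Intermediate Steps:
(95 + 117)² = 212² = 44944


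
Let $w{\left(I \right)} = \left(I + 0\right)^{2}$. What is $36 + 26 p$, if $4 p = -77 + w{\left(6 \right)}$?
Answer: $- \frac{461}{2} \approx -230.5$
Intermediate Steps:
$w{\left(I \right)} = I^{2}$
$p = - \frac{41}{4}$ ($p = \frac{-77 + 6^{2}}{4} = \frac{-77 + 36}{4} = \frac{1}{4} \left(-41\right) = - \frac{41}{4} \approx -10.25$)
$36 + 26 p = 36 + 26 \left(- \frac{41}{4}\right) = 36 - \frac{533}{2} = - \frac{461}{2}$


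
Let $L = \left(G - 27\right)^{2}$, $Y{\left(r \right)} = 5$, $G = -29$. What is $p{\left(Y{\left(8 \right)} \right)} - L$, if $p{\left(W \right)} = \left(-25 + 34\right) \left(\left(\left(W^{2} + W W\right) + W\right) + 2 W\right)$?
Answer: $-2551$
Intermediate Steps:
$p{\left(W \right)} = 18 W^{2} + 27 W$ ($p{\left(W \right)} = 9 \left(\left(\left(W^{2} + W^{2}\right) + W\right) + 2 W\right) = 9 \left(\left(2 W^{2} + W\right) + 2 W\right) = 9 \left(\left(W + 2 W^{2}\right) + 2 W\right) = 9 \left(2 W^{2} + 3 W\right) = 18 W^{2} + 27 W$)
$L = 3136$ ($L = \left(-29 - 27\right)^{2} = \left(-56\right)^{2} = 3136$)
$p{\left(Y{\left(8 \right)} \right)} - L = 9 \cdot 5 \left(3 + 2 \cdot 5\right) - 3136 = 9 \cdot 5 \left(3 + 10\right) - 3136 = 9 \cdot 5 \cdot 13 - 3136 = 585 - 3136 = -2551$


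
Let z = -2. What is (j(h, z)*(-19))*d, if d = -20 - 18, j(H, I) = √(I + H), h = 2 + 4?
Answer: 1444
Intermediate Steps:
h = 6
j(H, I) = √(H + I)
d = -38
(j(h, z)*(-19))*d = (√(6 - 2)*(-19))*(-38) = (√4*(-19))*(-38) = (2*(-19))*(-38) = -38*(-38) = 1444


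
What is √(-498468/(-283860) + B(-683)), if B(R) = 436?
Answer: √244950339945/23655 ≈ 20.923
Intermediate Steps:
√(-498468/(-283860) + B(-683)) = √(-498468/(-283860) + 436) = √(-498468*(-1/283860) + 436) = √(41539/23655 + 436) = √(10355119/23655) = √244950339945/23655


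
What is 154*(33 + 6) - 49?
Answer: 5957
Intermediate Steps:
154*(33 + 6) - 49 = 154*39 - 49 = 6006 - 49 = 5957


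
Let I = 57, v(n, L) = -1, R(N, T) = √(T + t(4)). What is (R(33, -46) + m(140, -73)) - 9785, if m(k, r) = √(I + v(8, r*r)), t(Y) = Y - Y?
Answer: -9785 + 2*√14 + I*√46 ≈ -9777.5 + 6.7823*I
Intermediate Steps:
t(Y) = 0
R(N, T) = √T (R(N, T) = √(T + 0) = √T)
m(k, r) = 2*√14 (m(k, r) = √(57 - 1) = √56 = 2*√14)
(R(33, -46) + m(140, -73)) - 9785 = (√(-46) + 2*√14) - 9785 = (I*√46 + 2*√14) - 9785 = (2*√14 + I*√46) - 9785 = -9785 + 2*√14 + I*√46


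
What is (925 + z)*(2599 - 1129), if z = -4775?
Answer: -5659500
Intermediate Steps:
(925 + z)*(2599 - 1129) = (925 - 4775)*(2599 - 1129) = -3850*1470 = -5659500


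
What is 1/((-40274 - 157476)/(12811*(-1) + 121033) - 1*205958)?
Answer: -54111/11144692213 ≈ -4.8553e-6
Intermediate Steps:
1/((-40274 - 157476)/(12811*(-1) + 121033) - 1*205958) = 1/(-197750/(-12811 + 121033) - 205958) = 1/(-197750/108222 - 205958) = 1/(-197750*1/108222 - 205958) = 1/(-98875/54111 - 205958) = 1/(-11144692213/54111) = -54111/11144692213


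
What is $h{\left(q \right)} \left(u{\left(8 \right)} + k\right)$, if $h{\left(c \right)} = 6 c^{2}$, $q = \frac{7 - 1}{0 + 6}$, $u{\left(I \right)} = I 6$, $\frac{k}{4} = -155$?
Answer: $-3432$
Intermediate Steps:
$k = -620$ ($k = 4 \left(-155\right) = -620$)
$u{\left(I \right)} = 6 I$
$q = 1$ ($q = \frac{6}{6} = 6 \cdot \frac{1}{6} = 1$)
$h{\left(q \right)} \left(u{\left(8 \right)} + k\right) = 6 \cdot 1^{2} \left(6 \cdot 8 - 620\right) = 6 \cdot 1 \left(48 - 620\right) = 6 \left(-572\right) = -3432$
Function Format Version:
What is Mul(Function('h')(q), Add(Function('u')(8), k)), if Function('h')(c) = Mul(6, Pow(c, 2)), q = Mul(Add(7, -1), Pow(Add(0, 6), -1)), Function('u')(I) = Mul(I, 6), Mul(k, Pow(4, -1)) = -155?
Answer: -3432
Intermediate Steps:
k = -620 (k = Mul(4, -155) = -620)
Function('u')(I) = Mul(6, I)
q = 1 (q = Mul(6, Pow(6, -1)) = Mul(6, Rational(1, 6)) = 1)
Mul(Function('h')(q), Add(Function('u')(8), k)) = Mul(Mul(6, Pow(1, 2)), Add(Mul(6, 8), -620)) = Mul(Mul(6, 1), Add(48, -620)) = Mul(6, -572) = -3432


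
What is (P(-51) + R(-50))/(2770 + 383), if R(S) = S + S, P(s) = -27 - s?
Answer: -76/3153 ≈ -0.024104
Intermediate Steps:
R(S) = 2*S
(P(-51) + R(-50))/(2770 + 383) = ((-27 - 1*(-51)) + 2*(-50))/(2770 + 383) = ((-27 + 51) - 100)/3153 = (24 - 100)*(1/3153) = -76*1/3153 = -76/3153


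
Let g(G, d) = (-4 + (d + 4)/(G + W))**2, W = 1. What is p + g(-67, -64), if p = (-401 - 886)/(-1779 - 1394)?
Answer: 3823715/383933 ≈ 9.9593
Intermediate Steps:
p = 1287/3173 (p = -1287/(-3173) = -1287*(-1/3173) = 1287/3173 ≈ 0.40561)
g(G, d) = (-4 + (4 + d)/(1 + G))**2 (g(G, d) = (-4 + (d + 4)/(G + 1))**2 = (-4 + (4 + d)/(1 + G))**2)
p + g(-67, -64) = 1287/3173 + (-1*(-64) + 4*(-67))**2/(1 - 67)**2 = 1287/3173 + (64 - 268)**2/(-66)**2 = 1287/3173 + (1/4356)*(-204)**2 = 1287/3173 + (1/4356)*41616 = 1287/3173 + 1156/121 = 3823715/383933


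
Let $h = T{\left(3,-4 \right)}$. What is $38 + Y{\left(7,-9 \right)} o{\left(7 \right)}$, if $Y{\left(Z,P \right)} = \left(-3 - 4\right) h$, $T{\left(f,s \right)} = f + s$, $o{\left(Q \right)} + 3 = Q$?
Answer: $66$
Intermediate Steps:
$o{\left(Q \right)} = -3 + Q$
$h = -1$ ($h = 3 - 4 = -1$)
$Y{\left(Z,P \right)} = 7$ ($Y{\left(Z,P \right)} = \left(-3 - 4\right) \left(-1\right) = \left(-7\right) \left(-1\right) = 7$)
$38 + Y{\left(7,-9 \right)} o{\left(7 \right)} = 38 + 7 \left(-3 + 7\right) = 38 + 7 \cdot 4 = 38 + 28 = 66$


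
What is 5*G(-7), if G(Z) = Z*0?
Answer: 0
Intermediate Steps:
G(Z) = 0
5*G(-7) = 5*0 = 0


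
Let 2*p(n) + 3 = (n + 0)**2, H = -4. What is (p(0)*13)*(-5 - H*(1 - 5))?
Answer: 819/2 ≈ 409.50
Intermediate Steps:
p(n) = -3/2 + n**2/2 (p(n) = -3/2 + (n + 0)**2/2 = -3/2 + n**2/2)
(p(0)*13)*(-5 - H*(1 - 5)) = ((-3/2 + (1/2)*0**2)*13)*(-5 - (-4)*(1 - 5)) = ((-3/2 + (1/2)*0)*13)*(-5 - (-4)*(-4)) = ((-3/2 + 0)*13)*(-5 - 1*16) = (-3/2*13)*(-5 - 16) = -39/2*(-21) = 819/2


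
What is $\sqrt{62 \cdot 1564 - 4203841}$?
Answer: $i \sqrt{4106873} \approx 2026.5 i$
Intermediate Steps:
$\sqrt{62 \cdot 1564 - 4203841} = \sqrt{96968 - 4203841} = \sqrt{-4106873} = i \sqrt{4106873}$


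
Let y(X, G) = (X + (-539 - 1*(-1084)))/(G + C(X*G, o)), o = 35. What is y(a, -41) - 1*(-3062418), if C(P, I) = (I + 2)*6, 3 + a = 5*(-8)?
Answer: 554298160/181 ≈ 3.0624e+6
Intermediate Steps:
a = -43 (a = -3 + 5*(-8) = -3 - 40 = -43)
C(P, I) = 12 + 6*I (C(P, I) = (2 + I)*6 = 12 + 6*I)
y(X, G) = (545 + X)/(222 + G) (y(X, G) = (X + (-539 - 1*(-1084)))/(G + (12 + 6*35)) = (X + (-539 + 1084))/(G + (12 + 210)) = (X + 545)/(G + 222) = (545 + X)/(222 + G))
y(a, -41) - 1*(-3062418) = (545 - 43)/(222 - 41) - 1*(-3062418) = 502/181 + 3062418 = 554298160/181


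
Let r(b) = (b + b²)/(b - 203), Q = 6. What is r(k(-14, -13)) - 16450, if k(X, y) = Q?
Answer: -3240692/197 ≈ -16450.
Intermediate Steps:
k(X, y) = 6
r(b) = (b + b²)/(-203 + b)
r(k(-14, -13)) - 16450 = 6*(1 + 6)/(-203 + 6) - 16450 = 6*7/(-197) - 16450 = 6*(-1/197)*7 - 16450 = -42/197 - 16450 = -3240692/197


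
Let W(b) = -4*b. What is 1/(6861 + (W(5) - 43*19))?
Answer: 1/6024 ≈ 0.00016600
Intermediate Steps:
1/(6861 + (W(5) - 43*19)) = 1/(6861 + (-4*5 - 43*19)) = 1/(6861 + (-20 - 817)) = 1/(6861 - 837) = 1/6024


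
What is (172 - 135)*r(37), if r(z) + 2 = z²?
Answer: 50579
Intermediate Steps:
r(z) = -2 + z²
(172 - 135)*r(37) = (172 - 135)*(-2 + 37²) = 37*(-2 + 1369) = 37*1367 = 50579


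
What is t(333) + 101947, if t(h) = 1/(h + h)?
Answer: 67896703/666 ≈ 1.0195e+5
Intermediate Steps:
t(h) = 1/(2*h)
t(333) + 101947 = (1/2)/333 + 101947 = (1/2)*(1/333) + 101947 = 1/666 + 101947 = 67896703/666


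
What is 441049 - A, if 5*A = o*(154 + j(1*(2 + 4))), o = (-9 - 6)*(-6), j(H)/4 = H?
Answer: 437845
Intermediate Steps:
j(H) = 4*H
o = 90 (o = -15*(-6) = 90)
A = 3204 (A = (90*(154 + 4*(1*(2 + 4))))/5 = (90*(154 + 4*(1*6)))/5 = (90*(154 + 4*6))/5 = (90*(154 + 24))/5 = (90*178)/5 = (⅕)*16020 = 3204)
441049 - A = 441049 - 1*3204 = 441049 - 3204 = 437845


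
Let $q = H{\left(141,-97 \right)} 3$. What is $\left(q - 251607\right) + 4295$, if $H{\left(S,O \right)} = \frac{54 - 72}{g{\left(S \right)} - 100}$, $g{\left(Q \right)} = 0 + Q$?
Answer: $- \frac{10139846}{41} \approx -2.4731 \cdot 10^{5}$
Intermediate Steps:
$g{\left(Q \right)} = Q$
$H{\left(S,O \right)} = - \frac{18}{-100 + S}$ ($H{\left(S,O \right)} = \frac{54 - 72}{S - 100} = - \frac{18}{-100 + S}$)
$q = - \frac{54}{41}$ ($q = - \frac{18}{-100 + 141} \cdot 3 = - \frac{18}{41} \cdot 3 = \left(-18\right) \frac{1}{41} \cdot 3 = \left(- \frac{18}{41}\right) 3 = - \frac{54}{41} \approx -1.3171$)
$\left(q - 251607\right) + 4295 = \left(- \frac{54}{41} - 251607\right) + 4295 = - \frac{10315941}{41} + 4295 = - \frac{10139846}{41}$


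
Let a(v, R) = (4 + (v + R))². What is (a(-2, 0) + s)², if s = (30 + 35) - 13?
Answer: 3136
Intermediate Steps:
s = 52 (s = 65 - 13 = 52)
a(v, R) = (4 + R + v)² (a(v, R) = (4 + (R + v))² = (4 + R + v)²)
(a(-2, 0) + s)² = ((4 + 0 - 2)² + 52)² = (2² + 52)² = (4 + 52)² = 56² = 3136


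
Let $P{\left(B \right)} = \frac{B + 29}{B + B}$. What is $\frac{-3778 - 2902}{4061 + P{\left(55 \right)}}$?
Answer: $- \frac{367400}{223397} \approx -1.6446$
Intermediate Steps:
$P{\left(B \right)} = \frac{29 + B}{2 B}$
$\frac{-3778 - 2902}{4061 + P{\left(55 \right)}} = \frac{-3778 - 2902}{4061 + \frac{29 + 55}{2 \cdot 55}} = - \frac{6680}{4061 + \frac{1}{2} \cdot \frac{1}{55} \cdot 84} = - \frac{6680}{4061 + \frac{42}{55}} = - \frac{6680}{\frac{223397}{55}} = \left(-6680\right) \frac{55}{223397} = - \frac{367400}{223397}$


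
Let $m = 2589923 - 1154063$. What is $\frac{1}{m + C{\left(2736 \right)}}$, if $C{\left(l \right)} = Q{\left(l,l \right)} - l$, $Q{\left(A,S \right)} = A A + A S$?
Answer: $\frac{1}{16404516} \approx 6.0959 \cdot 10^{-8}$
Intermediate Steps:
$m = 1435860$
$Q{\left(A,S \right)} = A^{2} + A S$
$C{\left(l \right)} = - l + 2 l^{2}$ ($C{\left(l \right)} = l \left(l + l\right) - l = l 2 l - l = 2 l^{2} - l = - l + 2 l^{2}$)
$\frac{1}{m + C{\left(2736 \right)}} = \frac{1}{1435860 + 2736 \left(-1 + 2 \cdot 2736\right)} = \frac{1}{1435860 + 2736 \left(-1 + 5472\right)} = \frac{1}{1435860 + 2736 \cdot 5471} = \frac{1}{1435860 + 14968656} = \frac{1}{16404516}$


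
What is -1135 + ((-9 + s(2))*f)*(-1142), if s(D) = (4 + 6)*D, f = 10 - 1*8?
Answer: -26259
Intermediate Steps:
f = 2 (f = 10 - 8 = 2)
s(D) = 10*D
-1135 + ((-9 + s(2))*f)*(-1142) = -1135 + ((-9 + 10*2)*2)*(-1142) = -1135 + ((-9 + 20)*2)*(-1142) = -1135 + (11*2)*(-1142) = -1135 + 22*(-1142) = -1135 - 25124 = -26259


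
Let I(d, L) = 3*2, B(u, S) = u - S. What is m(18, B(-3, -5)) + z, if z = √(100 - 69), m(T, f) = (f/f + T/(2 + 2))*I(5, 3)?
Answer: 33 + √31 ≈ 38.568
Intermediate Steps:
I(d, L) = 6
m(T, f) = 6 + 3*T/2 (m(T, f) = (f/f + T/(2 + 2))*6 = (1 + T/4)*6 = 6 + 3*T/2)
z = √31 ≈ 5.5678
m(18, B(-3, -5)) + z = (6 + (3/2)*18) + √31 = (6 + 27) + √31 = 33 + √31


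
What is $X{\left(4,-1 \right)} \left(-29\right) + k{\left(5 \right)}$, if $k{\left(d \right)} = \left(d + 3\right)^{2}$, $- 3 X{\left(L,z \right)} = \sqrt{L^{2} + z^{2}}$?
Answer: $64 + \frac{29 \sqrt{17}}{3} \approx 103.86$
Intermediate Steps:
$X{\left(L,z \right)} = - \frac{\sqrt{L^{2} + z^{2}}}{3}$
$k{\left(d \right)} = \left(3 + d\right)^{2}$
$X{\left(4,-1 \right)} \left(-29\right) + k{\left(5 \right)} = - \frac{\sqrt{4^{2} + \left(-1\right)^{2}}}{3} \left(-29\right) + \left(3 + 5\right)^{2} = - \frac{\sqrt{16 + 1}}{3} \left(-29\right) + 8^{2} = - \frac{\sqrt{17}}{3} \left(-29\right) + 64 = \frac{29 \sqrt{17}}{3} + 64 = 64 + \frac{29 \sqrt{17}}{3}$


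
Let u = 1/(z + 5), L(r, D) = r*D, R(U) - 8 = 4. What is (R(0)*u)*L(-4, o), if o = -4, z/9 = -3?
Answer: -96/11 ≈ -8.7273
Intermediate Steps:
z = -27 (z = 9*(-3) = -27)
R(U) = 12 (R(U) = 8 + 4 = 12)
L(r, D) = D*r
u = -1/22 (u = 1/(-27 + 5) = 1/(-22) = -1/22 ≈ -0.045455)
(R(0)*u)*L(-4, o) = (12*(-1/22))*(-4*(-4)) = -6/11*16 = -96/11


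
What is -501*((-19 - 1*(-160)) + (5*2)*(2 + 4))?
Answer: -100701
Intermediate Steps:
-501*((-19 - 1*(-160)) + (5*2)*(2 + 4)) = -501*((-19 + 160) + 10*6) = -501*(141 + 60) = -501*201 = -100701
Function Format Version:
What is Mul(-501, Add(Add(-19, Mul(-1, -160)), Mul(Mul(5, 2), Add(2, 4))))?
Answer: -100701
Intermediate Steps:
Mul(-501, Add(Add(-19, Mul(-1, -160)), Mul(Mul(5, 2), Add(2, 4)))) = Mul(-501, Add(Add(-19, 160), Mul(10, 6))) = Mul(-501, Add(141, 60)) = Mul(-501, 201) = -100701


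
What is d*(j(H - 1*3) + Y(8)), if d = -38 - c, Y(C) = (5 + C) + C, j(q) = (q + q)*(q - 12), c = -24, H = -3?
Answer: -3318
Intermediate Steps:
j(q) = 2*q*(-12 + q) (j(q) = (2*q)*(-12 + q) = 2*q*(-12 + q))
Y(C) = 5 + 2*C
d = -14 (d = -38 - 1*(-24) = -38 + 24 = -14)
d*(j(H - 1*3) + Y(8)) = -14*(2*(-3 - 1*3)*(-12 + (-3 - 1*3)) + (5 + 2*8)) = -14*(2*(-3 - 3)*(-12 + (-3 - 3)) + (5 + 16)) = -14*(2*(-6)*(-12 - 6) + 21) = -14*(2*(-6)*(-18) + 21) = -14*(216 + 21) = -14*237 = -3318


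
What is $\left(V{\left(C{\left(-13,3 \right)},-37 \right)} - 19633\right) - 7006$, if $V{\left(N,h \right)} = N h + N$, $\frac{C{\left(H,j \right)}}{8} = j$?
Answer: $-27503$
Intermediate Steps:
$C{\left(H,j \right)} = 8 j$
$V{\left(N,h \right)} = N + N h$
$\left(V{\left(C{\left(-13,3 \right)},-37 \right)} - 19633\right) - 7006 = \left(8 \cdot 3 \left(1 - 37\right) - 19633\right) - 7006 = \left(24 \left(-36\right) - 19633\right) - 7006 = \left(-864 - 19633\right) - 7006 = -20497 - 7006 = -27503$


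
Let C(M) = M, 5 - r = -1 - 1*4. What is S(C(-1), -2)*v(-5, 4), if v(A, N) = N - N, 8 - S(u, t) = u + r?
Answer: 0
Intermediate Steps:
r = 10 (r = 5 - (-1 - 1*4) = 5 - (-1 - 4) = 5 - 1*(-5) = 5 + 5 = 10)
S(u, t) = -2 - u (S(u, t) = 8 - (u + 10) = 8 - (10 + u) = 8 + (-10 - u) = -2 - u)
v(A, N) = 0
S(C(-1), -2)*v(-5, 4) = (-2 - 1*(-1))*0 = (-2 + 1)*0 = -1*0 = 0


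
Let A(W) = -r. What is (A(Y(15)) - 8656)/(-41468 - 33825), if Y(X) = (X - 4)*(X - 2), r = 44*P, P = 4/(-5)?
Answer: 43104/376465 ≈ 0.11450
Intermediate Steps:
P = -⅘ (P = 4*(-⅕) = -⅘ ≈ -0.80000)
r = -176/5 (r = 44*(-⅘) = -176/5 ≈ -35.200)
Y(X) = (-4 + X)*(-2 + X)
A(W) = 176/5 (A(W) = -1*(-176/5) = 176/5)
(A(Y(15)) - 8656)/(-41468 - 33825) = (176/5 - 8656)/(-41468 - 33825) = -43104/5/(-75293) = -43104/5*(-1/75293) = 43104/376465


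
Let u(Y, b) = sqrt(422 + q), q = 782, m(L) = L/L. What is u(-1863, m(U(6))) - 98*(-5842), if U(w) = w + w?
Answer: 572516 + 2*sqrt(301) ≈ 5.7255e+5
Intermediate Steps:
U(w) = 2*w
m(L) = 1
u(Y, b) = 2*sqrt(301) (u(Y, b) = sqrt(422 + 782) = sqrt(1204) = 2*sqrt(301))
u(-1863, m(U(6))) - 98*(-5842) = 2*sqrt(301) - 98*(-5842) = 2*sqrt(301) - 1*(-572516) = 2*sqrt(301) + 572516 = 572516 + 2*sqrt(301)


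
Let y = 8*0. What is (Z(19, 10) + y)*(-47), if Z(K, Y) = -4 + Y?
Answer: -282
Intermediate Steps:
y = 0
(Z(19, 10) + y)*(-47) = ((-4 + 10) + 0)*(-47) = (6 + 0)*(-47) = 6*(-47) = -282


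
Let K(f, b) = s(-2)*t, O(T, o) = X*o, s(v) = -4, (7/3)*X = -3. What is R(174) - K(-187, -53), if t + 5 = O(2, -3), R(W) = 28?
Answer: 164/7 ≈ 23.429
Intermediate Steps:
X = -9/7 (X = (3/7)*(-3) = -9/7 ≈ -1.2857)
O(T, o) = -9*o/7
t = -8/7 (t = -5 - 9/7*(-3) = -5 + 27/7 = -8/7 ≈ -1.1429)
K(f, b) = 32/7 (K(f, b) = -4*(-8/7) = 32/7)
R(174) - K(-187, -53) = 28 - 1*32/7 = 28 - 32/7 = 164/7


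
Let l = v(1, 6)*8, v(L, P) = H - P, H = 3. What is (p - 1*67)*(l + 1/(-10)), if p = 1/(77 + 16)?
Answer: 150143/93 ≈ 1614.4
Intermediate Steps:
p = 1/93 ≈ 0.010753
v(L, P) = 3 - P
l = -24 (l = (3 - 1*6)*8 = (3 - 6)*8 = -3*8 = -24)
(p - 1*67)*(l + 1/(-10)) = (1/93 - 1*67)*(-24 + 1/(-10)) = (1/93 - 67)*(-24 - ⅒) = -6230/93*(-241/10) = 150143/93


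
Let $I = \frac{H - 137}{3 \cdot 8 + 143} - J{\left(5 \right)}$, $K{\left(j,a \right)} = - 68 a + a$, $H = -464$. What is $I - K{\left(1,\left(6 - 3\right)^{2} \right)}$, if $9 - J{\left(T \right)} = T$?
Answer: $\frac{99432}{167} \approx 595.4$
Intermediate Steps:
$K{\left(j,a \right)} = - 67 a$
$J{\left(T \right)} = 9 - T$
$I = - \frac{1269}{167}$ ($I = \frac{-464 - 137}{3 \cdot 8 + 143} - \left(9 - 5\right) = - \frac{601}{24 + 143} - \left(9 - 5\right) = - \frac{601}{167} - 4 = - \frac{1269}{167} \approx -7.5988$)
$I - K{\left(1,\left(6 - 3\right)^{2} \right)} = - \frac{1269}{167} - - 67 \left(6 - 3\right)^{2} = - \frac{1269}{167} - - 67 \cdot 3^{2} = - \frac{1269}{167} - \left(-67\right) 9 = - \frac{1269}{167} - -603 = - \frac{1269}{167} + 603 = \frac{99432}{167}$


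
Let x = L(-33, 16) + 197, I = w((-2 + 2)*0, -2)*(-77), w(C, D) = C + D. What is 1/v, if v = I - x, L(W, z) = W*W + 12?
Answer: -1/1144 ≈ -0.00087413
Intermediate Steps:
L(W, z) = 12 + W² (L(W, z) = W² + 12 = 12 + W²)
I = 154 (I = ((-2 + 2)*0 - 2)*(-77) = (0*0 - 2)*(-77) = (0 - 2)*(-77) = -2*(-77) = 154)
x = 1298 (x = (12 + (-33)²) + 197 = (12 + 1089) + 197 = 1101 + 197 = 1298)
v = -1144 (v = 154 - 1*1298 = 154 - 1298 = -1144)
1/v = 1/(-1144) = -1/1144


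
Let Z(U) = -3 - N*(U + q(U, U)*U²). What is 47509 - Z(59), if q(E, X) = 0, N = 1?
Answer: 47571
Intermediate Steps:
Z(U) = -3 - U (Z(U) = -3 - (U + 0*U²) = -3 - (U + 0) = -3 - U)
47509 - Z(59) = 47509 - (-3 - 1*59) = 47509 - (-3 - 59) = 47509 - 1*(-62) = 47509 + 62 = 47571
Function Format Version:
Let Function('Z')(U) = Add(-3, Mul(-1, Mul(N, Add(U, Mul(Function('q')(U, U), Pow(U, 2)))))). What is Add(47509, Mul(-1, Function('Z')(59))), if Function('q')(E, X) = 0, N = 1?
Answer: 47571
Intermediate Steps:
Function('Z')(U) = Add(-3, Mul(-1, U)) (Function('Z')(U) = Add(-3, Mul(-1, Mul(1, Add(U, Mul(0, Pow(U, 2)))))) = Add(-3, Mul(-1, Mul(1, Add(U, 0)))) = Add(-3, Mul(-1, Mul(1, U))) = Add(-3, Mul(-1, U)))
Add(47509, Mul(-1, Function('Z')(59))) = Add(47509, Mul(-1, Add(-3, Mul(-1, 59)))) = Add(47509, Mul(-1, Add(-3, -59))) = Add(47509, Mul(-1, -62)) = Add(47509, 62) = 47571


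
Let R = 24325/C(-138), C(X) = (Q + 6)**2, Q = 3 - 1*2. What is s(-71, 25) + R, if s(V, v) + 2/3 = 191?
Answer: 14422/21 ≈ 686.76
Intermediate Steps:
s(V, v) = 571/3 (s(V, v) = -2/3 + 191 = 571/3)
Q = 1 (Q = 3 - 2 = 1)
C(X) = 49 (C(X) = (1 + 6)**2 = 7**2 = 49)
R = 3475/7 (R = 24325/49 = 24325*(1/49) = 3475/7 ≈ 496.43)
s(-71, 25) + R = 571/3 + 3475/7 = 14422/21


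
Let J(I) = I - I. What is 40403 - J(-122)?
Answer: 40403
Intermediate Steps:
J(I) = 0
40403 - J(-122) = 40403 - 1*0 = 40403 + 0 = 40403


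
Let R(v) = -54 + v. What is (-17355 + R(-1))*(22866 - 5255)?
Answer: -306607510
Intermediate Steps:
(-17355 + R(-1))*(22866 - 5255) = (-17355 + (-54 - 1))*(22866 - 5255) = (-17355 - 55)*17611 = -17410*17611 = -306607510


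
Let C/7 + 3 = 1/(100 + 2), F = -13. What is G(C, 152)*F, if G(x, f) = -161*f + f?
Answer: 316160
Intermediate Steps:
C = -2135/102 (C = -21 + 7/(100 + 2) = -21 + 7/102 = -2135/102 ≈ -20.931)
G(x, f) = -160*f
G(C, 152)*F = -160*152*(-13) = -24320*(-13) = 316160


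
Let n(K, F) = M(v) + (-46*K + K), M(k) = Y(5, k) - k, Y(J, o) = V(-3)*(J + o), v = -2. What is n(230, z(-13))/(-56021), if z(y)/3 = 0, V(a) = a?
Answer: 10357/56021 ≈ 0.18488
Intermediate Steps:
Y(J, o) = -3*J - 3*o (Y(J, o) = -3*(J + o) = -3*J - 3*o)
z(y) = 0 (z(y) = 3*0 = 0)
M(k) = -15 - 4*k (M(k) = (-3*5 - 3*k) - k = (-15 - 3*k) - k = -15 - 4*k)
n(K, F) = -7 - 45*K (n(K, F) = (-15 - 4*(-2)) + (-46*K + K) = (-15 + 8) - 45*K = -7 - 45*K)
n(230, z(-13))/(-56021) = (-7 - 45*230)/(-56021) = (-7 - 10350)*(-1/56021) = -10357*(-1/56021) = 10357/56021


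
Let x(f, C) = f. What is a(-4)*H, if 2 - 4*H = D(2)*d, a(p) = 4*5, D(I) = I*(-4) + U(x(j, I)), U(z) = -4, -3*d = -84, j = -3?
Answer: 1690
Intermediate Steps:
d = 28 (d = -⅓*(-84) = 28)
D(I) = -4 - 4*I (D(I) = I*(-4) - 4 = -4*I - 4 = -4 - 4*I)
a(p) = 20
H = 169/2 (H = ½ - (-4 - 4*2)*28/4 = ½ - (-4 - 8)*28/4 = ½ - (-3)*28 = ½ - ¼*(-336) = ½ + 84 = 169/2 ≈ 84.500)
a(-4)*H = 20*(169/2) = 1690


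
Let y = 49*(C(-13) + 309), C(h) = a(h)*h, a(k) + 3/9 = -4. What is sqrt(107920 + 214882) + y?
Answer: 53704/3 + sqrt(322802) ≈ 18470.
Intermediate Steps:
a(k) = -13/3 (a(k) = -1/3 - 4 = -13/3)
C(h) = -13*h/3
y = 53704/3 (y = 49*(-13/3*(-13) + 309) = 49*(169/3 + 309) = 49*(1096/3) = 53704/3 ≈ 17901.)
sqrt(107920 + 214882) + y = sqrt(107920 + 214882) + 53704/3 = sqrt(322802) + 53704/3 = 53704/3 + sqrt(322802)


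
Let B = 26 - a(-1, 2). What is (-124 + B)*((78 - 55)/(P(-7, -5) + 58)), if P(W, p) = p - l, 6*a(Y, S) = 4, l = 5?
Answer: -851/18 ≈ -47.278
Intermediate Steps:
a(Y, S) = 2/3 (a(Y, S) = (1/6)*4 = 2/3)
P(W, p) = -5 + p (P(W, p) = p - 1*5 = p - 5 = -5 + p)
B = 76/3 (B = 26 - 1*2/3 = 26 - 2/3 = 76/3 ≈ 25.333)
(-124 + B)*((78 - 55)/(P(-7, -5) + 58)) = (-124 + 76/3)*((78 - 55)/((-5 - 5) + 58)) = -6808/(3*(-10 + 58)) = -6808/(3*48) = -296/3*23/48 = -851/18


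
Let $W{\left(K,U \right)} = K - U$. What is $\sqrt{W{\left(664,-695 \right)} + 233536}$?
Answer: $\sqrt{234895} \approx 484.66$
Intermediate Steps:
$\sqrt{W{\left(664,-695 \right)} + 233536} = \sqrt{\left(664 - -695\right) + 233536} = \sqrt{\left(664 + 695\right) + 233536} = \sqrt{1359 + 233536} = \sqrt{234895}$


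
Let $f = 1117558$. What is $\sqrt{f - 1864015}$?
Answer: $i \sqrt{746457} \approx 863.98 i$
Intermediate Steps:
$\sqrt{f - 1864015} = \sqrt{1117558 - 1864015} = \sqrt{-746457} = i \sqrt{746457}$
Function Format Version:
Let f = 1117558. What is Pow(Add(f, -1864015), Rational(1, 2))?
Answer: Mul(I, Pow(746457, Rational(1, 2))) ≈ Mul(863.98, I)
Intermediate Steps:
Pow(Add(f, -1864015), Rational(1, 2)) = Pow(Add(1117558, -1864015), Rational(1, 2)) = Pow(-746457, Rational(1, 2)) = Mul(I, Pow(746457, Rational(1, 2)))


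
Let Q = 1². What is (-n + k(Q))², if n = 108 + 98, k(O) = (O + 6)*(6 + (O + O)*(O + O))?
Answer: 18496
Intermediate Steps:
Q = 1
k(O) = (6 + O)*(6 + 4*O²) (k(O) = (6 + O)*(6 + (2*O)*(2*O)) = (6 + O)*(6 + 4*O²))
n = 206
(-n + k(Q))² = (-1*206 + (36 + 4*1³ + 6*1 + 24*1²))² = (-206 + (36 + 4*1 + 6 + 24*1))² = (-206 + (36 + 4 + 6 + 24))² = (-206 + 70)² = (-136)² = 18496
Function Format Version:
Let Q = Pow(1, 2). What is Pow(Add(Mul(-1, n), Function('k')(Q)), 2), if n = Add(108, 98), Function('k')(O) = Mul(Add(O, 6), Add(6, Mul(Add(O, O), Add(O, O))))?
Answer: 18496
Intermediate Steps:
Q = 1
Function('k')(O) = Mul(Add(6, O), Add(6, Mul(4, Pow(O, 2)))) (Function('k')(O) = Mul(Add(6, O), Add(6, Mul(Mul(2, O), Mul(2, O)))) = Mul(Add(6, O), Add(6, Mul(4, Pow(O, 2)))))
n = 206
Pow(Add(Mul(-1, n), Function('k')(Q)), 2) = Pow(Add(Mul(-1, 206), Add(36, Mul(4, Pow(1, 3)), Mul(6, 1), Mul(24, Pow(1, 2)))), 2) = Pow(Add(-206, Add(36, Mul(4, 1), 6, Mul(24, 1))), 2) = Pow(Add(-206, Add(36, 4, 6, 24)), 2) = Pow(Add(-206, 70), 2) = Pow(-136, 2) = 18496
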